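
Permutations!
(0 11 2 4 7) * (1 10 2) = [11, 10, 4, 3, 7, 5, 6, 0, 8, 9, 2, 1] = (0 11 1 10 2 4 7)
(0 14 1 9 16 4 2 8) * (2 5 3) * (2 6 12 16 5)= (0 14 1 9 5 3 6 12 16 4 2 8)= [14, 9, 8, 6, 2, 3, 12, 7, 0, 5, 10, 11, 16, 13, 1, 15, 4]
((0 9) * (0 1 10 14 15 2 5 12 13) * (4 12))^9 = (0 12 5 15 10 9 13 4 2 14 1)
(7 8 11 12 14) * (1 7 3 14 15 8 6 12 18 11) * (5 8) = (1 7 6 12 15 5 8)(3 14)(11 18) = [0, 7, 2, 14, 4, 8, 12, 6, 1, 9, 10, 18, 15, 13, 3, 5, 16, 17, 11]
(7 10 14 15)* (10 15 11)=(7 15)(10 14 11)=[0, 1, 2, 3, 4, 5, 6, 15, 8, 9, 14, 10, 12, 13, 11, 7]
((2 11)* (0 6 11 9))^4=(0 9 2 11 6)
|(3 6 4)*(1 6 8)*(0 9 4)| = |(0 9 4 3 8 1 6)| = 7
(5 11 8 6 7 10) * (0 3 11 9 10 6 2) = (0 3 11 8 2)(5 9 10)(6 7) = [3, 1, 0, 11, 4, 9, 7, 6, 2, 10, 5, 8]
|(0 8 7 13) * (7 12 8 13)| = 2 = |(0 13)(8 12)|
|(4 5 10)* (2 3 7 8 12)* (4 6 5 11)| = |(2 3 7 8 12)(4 11)(5 10 6)| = 30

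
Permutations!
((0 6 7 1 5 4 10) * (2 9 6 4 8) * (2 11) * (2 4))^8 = (0 11 1 9 10 8 7 2 4 5 6)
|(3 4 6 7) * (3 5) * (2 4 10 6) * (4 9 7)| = 8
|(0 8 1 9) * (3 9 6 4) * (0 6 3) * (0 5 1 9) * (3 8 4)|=8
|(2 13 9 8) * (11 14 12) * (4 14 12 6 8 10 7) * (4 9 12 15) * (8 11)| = 60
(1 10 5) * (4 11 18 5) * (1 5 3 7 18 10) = (3 7 18)(4 11 10) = [0, 1, 2, 7, 11, 5, 6, 18, 8, 9, 4, 10, 12, 13, 14, 15, 16, 17, 3]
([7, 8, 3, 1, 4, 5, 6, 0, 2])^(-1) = [7, 3, 8, 2, 4, 5, 6, 0, 1]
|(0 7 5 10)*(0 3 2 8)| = |(0 7 5 10 3 2 8)| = 7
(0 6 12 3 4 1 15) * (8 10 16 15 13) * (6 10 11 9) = (0 10 16 15)(1 13 8 11 9 6 12 3 4) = [10, 13, 2, 4, 1, 5, 12, 7, 11, 6, 16, 9, 3, 8, 14, 0, 15]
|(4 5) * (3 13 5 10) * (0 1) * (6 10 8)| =|(0 1)(3 13 5 4 8 6 10)| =14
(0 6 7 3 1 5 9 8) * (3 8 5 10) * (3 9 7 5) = [6, 10, 2, 1, 4, 7, 5, 8, 0, 3, 9] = (0 6 5 7 8)(1 10 9 3)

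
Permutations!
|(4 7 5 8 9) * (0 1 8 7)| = 10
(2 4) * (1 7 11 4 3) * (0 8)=(0 8)(1 7 11 4 2 3)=[8, 7, 3, 1, 2, 5, 6, 11, 0, 9, 10, 4]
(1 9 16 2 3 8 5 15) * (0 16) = (0 16 2 3 8 5 15 1 9) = [16, 9, 3, 8, 4, 15, 6, 7, 5, 0, 10, 11, 12, 13, 14, 1, 2]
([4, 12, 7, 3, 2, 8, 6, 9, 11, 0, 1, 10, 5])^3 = [7, 8, 0, 3, 9, 10, 6, 4, 1, 2, 5, 12, 11]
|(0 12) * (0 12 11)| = 2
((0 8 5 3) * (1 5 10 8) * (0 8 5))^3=((0 1)(3 8 10 5))^3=(0 1)(3 5 10 8)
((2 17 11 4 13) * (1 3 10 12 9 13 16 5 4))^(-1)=((1 3 10 12 9 13 2 17 11)(4 16 5))^(-1)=(1 11 17 2 13 9 12 10 3)(4 5 16)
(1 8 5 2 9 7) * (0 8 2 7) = [8, 2, 9, 3, 4, 7, 6, 1, 5, 0] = (0 8 5 7 1 2 9)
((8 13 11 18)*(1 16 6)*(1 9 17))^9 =((1 16 6 9 17)(8 13 11 18))^9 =(1 17 9 6 16)(8 13 11 18)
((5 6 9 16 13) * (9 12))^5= ((5 6 12 9 16 13))^5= (5 13 16 9 12 6)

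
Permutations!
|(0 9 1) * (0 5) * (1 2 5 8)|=|(0 9 2 5)(1 8)|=4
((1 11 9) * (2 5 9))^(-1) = (1 9 5 2 11)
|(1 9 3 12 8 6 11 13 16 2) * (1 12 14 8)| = 11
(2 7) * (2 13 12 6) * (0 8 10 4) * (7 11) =(0 8 10 4)(2 11 7 13 12 6) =[8, 1, 11, 3, 0, 5, 2, 13, 10, 9, 4, 7, 6, 12]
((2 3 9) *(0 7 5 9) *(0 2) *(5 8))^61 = (0 7 8 5 9)(2 3)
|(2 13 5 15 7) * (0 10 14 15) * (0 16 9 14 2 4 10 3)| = 10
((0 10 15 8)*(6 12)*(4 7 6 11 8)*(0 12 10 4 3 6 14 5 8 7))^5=(0 4)(3 6 10 15)(5 14 7 11 12 8)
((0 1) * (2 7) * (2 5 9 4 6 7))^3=((0 1)(4 6 7 5 9))^3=(0 1)(4 5 6 9 7)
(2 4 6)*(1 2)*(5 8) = (1 2 4 6)(5 8) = [0, 2, 4, 3, 6, 8, 1, 7, 5]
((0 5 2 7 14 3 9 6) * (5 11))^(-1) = (0 6 9 3 14 7 2 5 11)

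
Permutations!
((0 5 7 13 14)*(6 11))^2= ((0 5 7 13 14)(6 11))^2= (0 7 14 5 13)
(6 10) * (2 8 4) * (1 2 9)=(1 2 8 4 9)(6 10)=[0, 2, 8, 3, 9, 5, 10, 7, 4, 1, 6]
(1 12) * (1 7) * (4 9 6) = (1 12 7)(4 9 6) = [0, 12, 2, 3, 9, 5, 4, 1, 8, 6, 10, 11, 7]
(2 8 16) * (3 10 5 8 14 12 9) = (2 14 12 9 3 10 5 8 16) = [0, 1, 14, 10, 4, 8, 6, 7, 16, 3, 5, 11, 9, 13, 12, 15, 2]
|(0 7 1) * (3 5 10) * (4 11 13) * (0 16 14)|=|(0 7 1 16 14)(3 5 10)(4 11 13)|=15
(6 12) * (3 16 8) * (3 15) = [0, 1, 2, 16, 4, 5, 12, 7, 15, 9, 10, 11, 6, 13, 14, 3, 8] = (3 16 8 15)(6 12)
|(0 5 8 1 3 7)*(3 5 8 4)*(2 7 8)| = 15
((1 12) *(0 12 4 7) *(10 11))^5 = ((0 12 1 4 7)(10 11))^5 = (12)(10 11)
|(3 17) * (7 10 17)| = 4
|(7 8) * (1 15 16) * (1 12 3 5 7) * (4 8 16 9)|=|(1 15 9 4 8)(3 5 7 16 12)|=5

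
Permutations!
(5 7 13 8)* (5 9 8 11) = (5 7 13 11)(8 9) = [0, 1, 2, 3, 4, 7, 6, 13, 9, 8, 10, 5, 12, 11]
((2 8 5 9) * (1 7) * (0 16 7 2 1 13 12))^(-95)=((0 16 7 13 12)(1 2 8 5 9))^(-95)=(16)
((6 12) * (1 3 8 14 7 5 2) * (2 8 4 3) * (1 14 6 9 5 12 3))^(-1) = ((1 2 14 7 12 9 5 8 6 3 4))^(-1) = (1 4 3 6 8 5 9 12 7 14 2)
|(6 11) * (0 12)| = 2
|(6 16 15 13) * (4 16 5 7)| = 7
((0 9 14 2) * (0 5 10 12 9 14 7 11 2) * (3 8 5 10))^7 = ((0 14)(2 10 12 9 7 11)(3 8 5))^7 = (0 14)(2 10 12 9 7 11)(3 8 5)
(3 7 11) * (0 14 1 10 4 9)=(0 14 1 10 4 9)(3 7 11)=[14, 10, 2, 7, 9, 5, 6, 11, 8, 0, 4, 3, 12, 13, 1]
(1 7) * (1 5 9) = (1 7 5 9) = [0, 7, 2, 3, 4, 9, 6, 5, 8, 1]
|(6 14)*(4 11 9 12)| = 4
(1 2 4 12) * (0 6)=(0 6)(1 2 4 12)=[6, 2, 4, 3, 12, 5, 0, 7, 8, 9, 10, 11, 1]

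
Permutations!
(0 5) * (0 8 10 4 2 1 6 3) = (0 5 8 10 4 2 1 6 3) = [5, 6, 1, 0, 2, 8, 3, 7, 10, 9, 4]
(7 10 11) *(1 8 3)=[0, 8, 2, 1, 4, 5, 6, 10, 3, 9, 11, 7]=(1 8 3)(7 10 11)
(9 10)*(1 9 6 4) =[0, 9, 2, 3, 1, 5, 4, 7, 8, 10, 6] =(1 9 10 6 4)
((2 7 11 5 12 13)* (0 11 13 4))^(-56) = (0 4 12 5 11)(2 7 13)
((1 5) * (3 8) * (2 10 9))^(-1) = ((1 5)(2 10 9)(3 8))^(-1) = (1 5)(2 9 10)(3 8)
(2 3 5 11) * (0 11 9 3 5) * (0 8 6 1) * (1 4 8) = (0 11 2 5 9 3 1)(4 8 6) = [11, 0, 5, 1, 8, 9, 4, 7, 6, 3, 10, 2]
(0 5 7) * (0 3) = (0 5 7 3) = [5, 1, 2, 0, 4, 7, 6, 3]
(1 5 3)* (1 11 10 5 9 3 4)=[0, 9, 2, 11, 1, 4, 6, 7, 8, 3, 5, 10]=(1 9 3 11 10 5 4)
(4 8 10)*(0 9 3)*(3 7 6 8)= (0 9 7 6 8 10 4 3)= [9, 1, 2, 0, 3, 5, 8, 6, 10, 7, 4]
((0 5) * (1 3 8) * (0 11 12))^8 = ((0 5 11 12)(1 3 8))^8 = (12)(1 8 3)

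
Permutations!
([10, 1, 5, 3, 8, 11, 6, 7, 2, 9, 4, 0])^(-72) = (0 5 8 10 11 2 4)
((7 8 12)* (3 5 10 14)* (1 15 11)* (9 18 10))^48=(18)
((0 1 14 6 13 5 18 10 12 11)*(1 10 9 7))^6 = (0 12)(1 9 5 6)(7 18 13 14)(10 11)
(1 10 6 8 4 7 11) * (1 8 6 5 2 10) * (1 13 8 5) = (1 13 8 4 7 11 5 2 10) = [0, 13, 10, 3, 7, 2, 6, 11, 4, 9, 1, 5, 12, 8]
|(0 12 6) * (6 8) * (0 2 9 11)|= 7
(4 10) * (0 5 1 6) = (0 5 1 6)(4 10) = [5, 6, 2, 3, 10, 1, 0, 7, 8, 9, 4]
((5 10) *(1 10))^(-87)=((1 10 5))^(-87)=(10)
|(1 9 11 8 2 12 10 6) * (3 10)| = 9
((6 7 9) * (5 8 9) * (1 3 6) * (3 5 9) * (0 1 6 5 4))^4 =((0 1 4)(3 5 8)(6 7 9))^4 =(0 1 4)(3 5 8)(6 7 9)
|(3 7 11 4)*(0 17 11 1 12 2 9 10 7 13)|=6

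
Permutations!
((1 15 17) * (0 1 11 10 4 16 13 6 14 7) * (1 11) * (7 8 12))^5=(0 13 7 16 12 4 8 10 14 11 6)(1 17 15)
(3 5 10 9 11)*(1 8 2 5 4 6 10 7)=[0, 8, 5, 4, 6, 7, 10, 1, 2, 11, 9, 3]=(1 8 2 5 7)(3 4 6 10 9 11)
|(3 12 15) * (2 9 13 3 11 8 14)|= 9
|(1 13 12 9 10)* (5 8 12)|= 7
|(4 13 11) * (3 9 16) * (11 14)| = 12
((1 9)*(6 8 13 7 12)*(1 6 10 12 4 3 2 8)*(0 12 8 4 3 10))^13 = ((0 12)(1 9 6)(2 4 10 8 13 7 3))^13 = (0 12)(1 9 6)(2 3 7 13 8 10 4)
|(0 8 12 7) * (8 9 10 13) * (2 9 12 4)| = 6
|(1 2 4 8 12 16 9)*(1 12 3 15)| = 6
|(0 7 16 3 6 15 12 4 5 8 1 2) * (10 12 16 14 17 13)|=|(0 7 14 17 13 10 12 4 5 8 1 2)(3 6 15 16)|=12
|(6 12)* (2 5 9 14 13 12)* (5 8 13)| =|(2 8 13 12 6)(5 9 14)| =15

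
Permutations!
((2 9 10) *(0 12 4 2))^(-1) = ((0 12 4 2 9 10))^(-1) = (0 10 9 2 4 12)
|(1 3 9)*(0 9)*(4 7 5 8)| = 4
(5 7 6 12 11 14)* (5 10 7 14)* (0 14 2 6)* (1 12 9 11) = [14, 12, 6, 3, 4, 2, 9, 0, 8, 11, 7, 5, 1, 13, 10] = (0 14 10 7)(1 12)(2 6 9 11 5)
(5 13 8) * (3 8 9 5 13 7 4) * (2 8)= (2 8 13 9 5 7 4 3)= [0, 1, 8, 2, 3, 7, 6, 4, 13, 5, 10, 11, 12, 9]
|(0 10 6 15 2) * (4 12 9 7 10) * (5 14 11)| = |(0 4 12 9 7 10 6 15 2)(5 14 11)| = 9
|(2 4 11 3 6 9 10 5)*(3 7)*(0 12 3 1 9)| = |(0 12 3 6)(1 9 10 5 2 4 11 7)| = 8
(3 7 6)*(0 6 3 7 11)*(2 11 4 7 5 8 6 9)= [9, 1, 11, 4, 7, 8, 5, 3, 6, 2, 10, 0]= (0 9 2 11)(3 4 7)(5 8 6)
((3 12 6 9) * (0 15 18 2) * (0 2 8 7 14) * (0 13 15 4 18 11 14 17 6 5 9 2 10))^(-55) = (0 10 2 6 17 7 8 18 4)(3 12 5 9)(11 14 13 15)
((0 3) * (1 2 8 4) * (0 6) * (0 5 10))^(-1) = (0 10 5 6 3)(1 4 8 2)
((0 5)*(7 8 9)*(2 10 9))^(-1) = ((0 5)(2 10 9 7 8))^(-1) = (0 5)(2 8 7 9 10)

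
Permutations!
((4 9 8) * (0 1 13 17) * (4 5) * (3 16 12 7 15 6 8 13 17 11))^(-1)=(0 17 1)(3 11 13 9 4 5 8 6 15 7 12 16)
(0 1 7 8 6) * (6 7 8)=(0 1 8 7 6)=[1, 8, 2, 3, 4, 5, 0, 6, 7]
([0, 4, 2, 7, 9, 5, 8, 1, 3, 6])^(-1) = [0, 7, 2, 8, 1, 5, 9, 3, 6, 4]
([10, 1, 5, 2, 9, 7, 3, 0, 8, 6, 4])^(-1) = [7, 1, 3, 6, 10, 2, 9, 5, 8, 4, 0]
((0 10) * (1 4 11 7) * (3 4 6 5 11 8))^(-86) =((0 10)(1 6 5 11 7)(3 4 8))^(-86) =(1 7 11 5 6)(3 4 8)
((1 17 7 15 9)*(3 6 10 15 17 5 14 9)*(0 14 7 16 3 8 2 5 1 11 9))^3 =(0 14)(2 17 6 8 7 3 15 5 16 10)(9 11) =((0 14)(2 5 7 17 16 3 6 10 15 8)(9 11))^3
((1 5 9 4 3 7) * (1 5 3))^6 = (9)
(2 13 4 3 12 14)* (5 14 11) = (2 13 4 3 12 11 5 14) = [0, 1, 13, 12, 3, 14, 6, 7, 8, 9, 10, 5, 11, 4, 2]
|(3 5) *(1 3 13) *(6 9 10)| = 12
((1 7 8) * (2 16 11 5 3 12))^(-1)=(1 8 7)(2 12 3 5 11 16)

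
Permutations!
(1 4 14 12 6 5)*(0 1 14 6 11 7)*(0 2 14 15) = (0 1 4 6 5 15)(2 14 12 11 7) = [1, 4, 14, 3, 6, 15, 5, 2, 8, 9, 10, 7, 11, 13, 12, 0]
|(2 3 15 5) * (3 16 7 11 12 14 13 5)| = 8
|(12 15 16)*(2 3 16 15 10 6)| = |(2 3 16 12 10 6)| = 6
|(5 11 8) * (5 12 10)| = |(5 11 8 12 10)| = 5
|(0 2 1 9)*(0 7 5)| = 6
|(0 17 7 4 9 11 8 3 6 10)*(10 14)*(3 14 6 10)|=|(0 17 7 4 9 11 8 14 3 10)|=10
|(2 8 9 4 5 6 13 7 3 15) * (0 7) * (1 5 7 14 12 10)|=|(0 14 12 10 1 5 6 13)(2 8 9 4 7 3 15)|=56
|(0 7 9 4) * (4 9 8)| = 4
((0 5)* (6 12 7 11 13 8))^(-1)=(0 5)(6 8 13 11 7 12)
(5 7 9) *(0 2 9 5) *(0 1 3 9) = (0 2)(1 3 9)(5 7) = [2, 3, 0, 9, 4, 7, 6, 5, 8, 1]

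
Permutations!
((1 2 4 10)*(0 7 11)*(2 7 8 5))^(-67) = ((0 8 5 2 4 10 1 7 11))^(-67) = (0 10 8 1 5 7 2 11 4)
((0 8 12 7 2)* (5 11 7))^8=((0 8 12 5 11 7 2))^8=(0 8 12 5 11 7 2)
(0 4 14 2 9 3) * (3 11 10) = (0 4 14 2 9 11 10 3) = [4, 1, 9, 0, 14, 5, 6, 7, 8, 11, 3, 10, 12, 13, 2]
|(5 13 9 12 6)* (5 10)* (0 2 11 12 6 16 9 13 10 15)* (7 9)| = 18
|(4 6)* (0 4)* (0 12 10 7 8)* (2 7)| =8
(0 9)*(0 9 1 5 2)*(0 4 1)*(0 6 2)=(9)(0 6 2 4 1 5)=[6, 5, 4, 3, 1, 0, 2, 7, 8, 9]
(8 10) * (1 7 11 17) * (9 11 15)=(1 7 15 9 11 17)(8 10)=[0, 7, 2, 3, 4, 5, 6, 15, 10, 11, 8, 17, 12, 13, 14, 9, 16, 1]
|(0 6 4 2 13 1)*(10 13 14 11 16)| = |(0 6 4 2 14 11 16 10 13 1)| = 10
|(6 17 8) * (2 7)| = 6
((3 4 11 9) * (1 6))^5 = ((1 6)(3 4 11 9))^5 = (1 6)(3 4 11 9)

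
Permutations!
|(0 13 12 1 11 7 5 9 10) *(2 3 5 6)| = |(0 13 12 1 11 7 6 2 3 5 9 10)| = 12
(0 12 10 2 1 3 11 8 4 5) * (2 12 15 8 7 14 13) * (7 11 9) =[15, 3, 1, 9, 5, 0, 6, 14, 4, 7, 12, 11, 10, 2, 13, 8] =(0 15 8 4 5)(1 3 9 7 14 13 2)(10 12)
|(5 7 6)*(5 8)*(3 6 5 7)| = 5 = |(3 6 8 7 5)|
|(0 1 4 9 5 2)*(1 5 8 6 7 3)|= 21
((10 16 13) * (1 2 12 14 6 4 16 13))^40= ((1 2 12 14 6 4 16)(10 13))^40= (1 4 14 2 16 6 12)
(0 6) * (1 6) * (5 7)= (0 1 6)(5 7)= [1, 6, 2, 3, 4, 7, 0, 5]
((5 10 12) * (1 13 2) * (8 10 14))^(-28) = ((1 13 2)(5 14 8 10 12))^(-28) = (1 2 13)(5 8 12 14 10)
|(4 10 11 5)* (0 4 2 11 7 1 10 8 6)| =|(0 4 8 6)(1 10 7)(2 11 5)| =12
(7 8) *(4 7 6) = (4 7 8 6) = [0, 1, 2, 3, 7, 5, 4, 8, 6]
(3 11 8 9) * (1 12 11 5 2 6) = [0, 12, 6, 5, 4, 2, 1, 7, 9, 3, 10, 8, 11] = (1 12 11 8 9 3 5 2 6)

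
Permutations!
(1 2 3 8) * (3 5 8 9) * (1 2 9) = (1 9 3)(2 5 8) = [0, 9, 5, 1, 4, 8, 6, 7, 2, 3]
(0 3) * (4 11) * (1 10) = (0 3)(1 10)(4 11) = [3, 10, 2, 0, 11, 5, 6, 7, 8, 9, 1, 4]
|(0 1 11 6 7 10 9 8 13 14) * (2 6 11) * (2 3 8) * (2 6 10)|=30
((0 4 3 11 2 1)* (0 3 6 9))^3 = ((0 4 6 9)(1 3 11 2))^3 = (0 9 6 4)(1 2 11 3)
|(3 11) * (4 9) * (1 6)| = |(1 6)(3 11)(4 9)| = 2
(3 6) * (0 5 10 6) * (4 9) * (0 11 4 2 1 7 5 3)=[3, 7, 1, 11, 9, 10, 0, 5, 8, 2, 6, 4]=(0 3 11 4 9 2 1 7 5 10 6)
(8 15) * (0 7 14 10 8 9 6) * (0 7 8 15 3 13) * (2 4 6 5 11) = [8, 1, 4, 13, 6, 11, 7, 14, 3, 5, 15, 2, 12, 0, 10, 9] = (0 8 3 13)(2 4 6 7 14 10 15 9 5 11)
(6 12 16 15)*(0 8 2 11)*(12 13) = [8, 1, 11, 3, 4, 5, 13, 7, 2, 9, 10, 0, 16, 12, 14, 6, 15] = (0 8 2 11)(6 13 12 16 15)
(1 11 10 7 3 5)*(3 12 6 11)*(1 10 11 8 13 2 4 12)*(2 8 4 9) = (1 3 5 10 7)(2 9)(4 12 6)(8 13) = [0, 3, 9, 5, 12, 10, 4, 1, 13, 2, 7, 11, 6, 8]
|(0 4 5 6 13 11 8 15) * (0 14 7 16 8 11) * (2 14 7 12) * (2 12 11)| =60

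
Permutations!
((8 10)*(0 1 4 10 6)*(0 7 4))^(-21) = ((0 1)(4 10 8 6 7))^(-21) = (0 1)(4 7 6 8 10)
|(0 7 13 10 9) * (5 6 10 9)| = |(0 7 13 9)(5 6 10)| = 12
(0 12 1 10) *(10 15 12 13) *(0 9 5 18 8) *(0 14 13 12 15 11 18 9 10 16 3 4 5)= [12, 11, 2, 4, 5, 9, 6, 7, 14, 0, 10, 18, 1, 16, 13, 15, 3, 17, 8]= (0 12 1 11 18 8 14 13 16 3 4 5 9)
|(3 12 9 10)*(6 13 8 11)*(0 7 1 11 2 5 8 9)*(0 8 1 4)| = |(0 7 4)(1 11 6 13 9 10 3 12 8 2 5)| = 33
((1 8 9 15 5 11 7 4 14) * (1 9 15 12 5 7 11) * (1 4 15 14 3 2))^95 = ((1 8 14 9 12 5 4 3 2)(7 15))^95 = (1 5 8 4 14 3 9 2 12)(7 15)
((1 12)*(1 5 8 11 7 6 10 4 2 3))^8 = (1 4 7 5 3 10 11 12 2 6 8)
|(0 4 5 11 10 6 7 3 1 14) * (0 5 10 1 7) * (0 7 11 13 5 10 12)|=|(0 4 12)(1 14 10 6 7 3 11)(5 13)|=42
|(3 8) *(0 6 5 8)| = 5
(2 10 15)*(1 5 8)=(1 5 8)(2 10 15)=[0, 5, 10, 3, 4, 8, 6, 7, 1, 9, 15, 11, 12, 13, 14, 2]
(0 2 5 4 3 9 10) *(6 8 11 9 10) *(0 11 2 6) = (0 6 8 2 5 4 3 10 11 9) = [6, 1, 5, 10, 3, 4, 8, 7, 2, 0, 11, 9]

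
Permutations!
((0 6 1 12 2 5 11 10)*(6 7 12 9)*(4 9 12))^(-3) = (0 5 1 4 10 2 6 7 11 12 9)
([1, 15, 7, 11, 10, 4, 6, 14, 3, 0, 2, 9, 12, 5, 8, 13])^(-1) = [9, 0, 10, 8, 5, 13, 6, 2, 14, 11, 4, 3, 12, 15, 7, 1]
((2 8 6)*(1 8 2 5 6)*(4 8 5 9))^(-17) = (1 5 6 9 4 8) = ((1 5 6 9 4 8))^(-17)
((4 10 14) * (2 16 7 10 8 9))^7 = ((2 16 7 10 14 4 8 9))^7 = (2 9 8 4 14 10 7 16)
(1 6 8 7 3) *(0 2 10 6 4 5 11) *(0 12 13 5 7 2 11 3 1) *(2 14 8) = [11, 4, 10, 0, 7, 3, 2, 1, 14, 9, 6, 12, 13, 5, 8] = (0 11 12 13 5 3)(1 4 7)(2 10 6)(8 14)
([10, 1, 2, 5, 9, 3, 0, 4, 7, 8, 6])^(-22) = [6, 1, 2, 3, 8, 5, 10, 9, 4, 7, 0]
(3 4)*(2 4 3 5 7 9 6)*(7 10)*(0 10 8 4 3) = (0 10 7 9 6 2 3)(4 5 8) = [10, 1, 3, 0, 5, 8, 2, 9, 4, 6, 7]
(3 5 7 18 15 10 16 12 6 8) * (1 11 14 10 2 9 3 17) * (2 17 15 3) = (1 11 14 10 16 12 6 8 15 17)(2 9)(3 5 7 18) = [0, 11, 9, 5, 4, 7, 8, 18, 15, 2, 16, 14, 6, 13, 10, 17, 12, 1, 3]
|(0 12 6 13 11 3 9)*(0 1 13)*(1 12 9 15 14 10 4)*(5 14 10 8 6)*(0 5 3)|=20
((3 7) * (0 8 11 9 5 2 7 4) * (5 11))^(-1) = (0 4 3 7 2 5 8)(9 11)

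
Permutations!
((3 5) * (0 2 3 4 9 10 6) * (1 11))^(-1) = (0 6 10 9 4 5 3 2)(1 11)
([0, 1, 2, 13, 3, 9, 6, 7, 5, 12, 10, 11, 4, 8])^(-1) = (3 4 12 9 5 8 13)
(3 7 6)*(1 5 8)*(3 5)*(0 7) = (0 7 6 5 8 1 3) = [7, 3, 2, 0, 4, 8, 5, 6, 1]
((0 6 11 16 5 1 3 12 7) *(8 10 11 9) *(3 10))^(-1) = (0 7 12 3 8 9 6)(1 5 16 11 10)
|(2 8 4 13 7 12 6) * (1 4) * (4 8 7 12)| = |(1 8)(2 7 4 13 12 6)| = 6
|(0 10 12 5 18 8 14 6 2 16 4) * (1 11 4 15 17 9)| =16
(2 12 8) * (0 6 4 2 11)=(0 6 4 2 12 8 11)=[6, 1, 12, 3, 2, 5, 4, 7, 11, 9, 10, 0, 8]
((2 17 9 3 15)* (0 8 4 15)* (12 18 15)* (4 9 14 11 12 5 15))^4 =(2 12 15 11 5 14 4 17 18) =((0 8 9 3)(2 17 14 11 12 18 4 5 15))^4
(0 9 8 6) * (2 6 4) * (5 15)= (0 9 8 4 2 6)(5 15)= [9, 1, 6, 3, 2, 15, 0, 7, 4, 8, 10, 11, 12, 13, 14, 5]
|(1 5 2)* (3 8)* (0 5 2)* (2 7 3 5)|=7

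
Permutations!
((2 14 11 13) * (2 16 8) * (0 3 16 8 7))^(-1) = ((0 3 16 7)(2 14 11 13 8))^(-1) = (0 7 16 3)(2 8 13 11 14)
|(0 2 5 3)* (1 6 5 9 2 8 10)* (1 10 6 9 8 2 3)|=|(10)(0 2 8 6 5 1 9 3)|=8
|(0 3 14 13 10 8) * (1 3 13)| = 12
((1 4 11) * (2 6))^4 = ((1 4 11)(2 6))^4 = (1 4 11)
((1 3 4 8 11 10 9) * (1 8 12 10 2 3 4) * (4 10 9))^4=(1 9 3 12 2 4 11 10 8)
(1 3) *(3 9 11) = (1 9 11 3) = [0, 9, 2, 1, 4, 5, 6, 7, 8, 11, 10, 3]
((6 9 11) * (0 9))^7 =(0 6 11 9)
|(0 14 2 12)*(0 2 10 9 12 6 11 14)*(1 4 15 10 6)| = |(1 4 15 10 9 12 2)(6 11 14)| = 21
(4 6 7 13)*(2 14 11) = (2 14 11)(4 6 7 13) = [0, 1, 14, 3, 6, 5, 7, 13, 8, 9, 10, 2, 12, 4, 11]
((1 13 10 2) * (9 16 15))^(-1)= ((1 13 10 2)(9 16 15))^(-1)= (1 2 10 13)(9 15 16)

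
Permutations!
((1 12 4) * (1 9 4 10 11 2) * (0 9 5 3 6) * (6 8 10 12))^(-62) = (12)(0 3 2 9 8 1 4 10 6 5 11)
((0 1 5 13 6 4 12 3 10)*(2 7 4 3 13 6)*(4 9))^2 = ((0 1 5 6 3 10)(2 7 9 4 12 13))^2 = (0 5 3)(1 6 10)(2 9 12)(4 13 7)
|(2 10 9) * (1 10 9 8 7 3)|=10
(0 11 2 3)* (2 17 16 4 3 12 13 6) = (0 11 17 16 4 3)(2 12 13 6) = [11, 1, 12, 0, 3, 5, 2, 7, 8, 9, 10, 17, 13, 6, 14, 15, 4, 16]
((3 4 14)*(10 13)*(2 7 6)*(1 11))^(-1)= (1 11)(2 6 7)(3 14 4)(10 13)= ((1 11)(2 7 6)(3 4 14)(10 13))^(-1)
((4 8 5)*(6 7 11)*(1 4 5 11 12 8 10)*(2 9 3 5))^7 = (1 4 10)(2 5 3 9)(6 12 11 7 8)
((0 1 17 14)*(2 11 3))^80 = ((0 1 17 14)(2 11 3))^80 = (17)(2 3 11)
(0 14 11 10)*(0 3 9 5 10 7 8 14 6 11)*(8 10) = (0 6 11 7 10 3 9 5 8 14) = [6, 1, 2, 9, 4, 8, 11, 10, 14, 5, 3, 7, 12, 13, 0]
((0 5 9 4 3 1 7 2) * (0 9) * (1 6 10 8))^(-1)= (0 5)(1 8 10 6 3 4 9 2 7)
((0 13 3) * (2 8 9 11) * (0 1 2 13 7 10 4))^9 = ((0 7 10 4)(1 2 8 9 11 13 3))^9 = (0 7 10 4)(1 8 11 3 2 9 13)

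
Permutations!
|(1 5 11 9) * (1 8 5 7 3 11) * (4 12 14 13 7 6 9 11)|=|(1 6 9 8 5)(3 4 12 14 13 7)|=30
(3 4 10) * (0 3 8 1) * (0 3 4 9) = (0 4 10 8 1 3 9) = [4, 3, 2, 9, 10, 5, 6, 7, 1, 0, 8]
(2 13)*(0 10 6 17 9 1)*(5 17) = [10, 0, 13, 3, 4, 17, 5, 7, 8, 1, 6, 11, 12, 2, 14, 15, 16, 9] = (0 10 6 5 17 9 1)(2 13)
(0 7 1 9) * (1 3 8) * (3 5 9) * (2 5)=[7, 3, 5, 8, 4, 9, 6, 2, 1, 0]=(0 7 2 5 9)(1 3 8)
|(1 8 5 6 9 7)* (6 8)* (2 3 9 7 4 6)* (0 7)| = |(0 7 1 2 3 9 4 6)(5 8)| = 8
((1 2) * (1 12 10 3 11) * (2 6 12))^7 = ((1 6 12 10 3 11))^7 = (1 6 12 10 3 11)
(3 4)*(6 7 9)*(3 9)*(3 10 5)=(3 4 9 6 7 10 5)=[0, 1, 2, 4, 9, 3, 7, 10, 8, 6, 5]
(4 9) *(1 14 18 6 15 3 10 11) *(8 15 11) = (1 14 18 6 11)(3 10 8 15)(4 9) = [0, 14, 2, 10, 9, 5, 11, 7, 15, 4, 8, 1, 12, 13, 18, 3, 16, 17, 6]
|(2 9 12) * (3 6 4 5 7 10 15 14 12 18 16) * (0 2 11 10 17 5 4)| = 105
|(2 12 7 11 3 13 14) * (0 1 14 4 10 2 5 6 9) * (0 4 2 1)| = |(1 14 5 6 9 4 10)(2 12 7 11 3 13)| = 42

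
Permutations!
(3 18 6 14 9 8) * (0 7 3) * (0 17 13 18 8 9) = (0 7 3 8 17 13 18 6 14) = [7, 1, 2, 8, 4, 5, 14, 3, 17, 9, 10, 11, 12, 18, 0, 15, 16, 13, 6]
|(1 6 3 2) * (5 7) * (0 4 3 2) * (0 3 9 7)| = |(0 4 9 7 5)(1 6 2)| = 15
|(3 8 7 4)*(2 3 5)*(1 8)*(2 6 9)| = |(1 8 7 4 5 6 9 2 3)| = 9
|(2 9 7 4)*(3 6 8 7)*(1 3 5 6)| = |(1 3)(2 9 5 6 8 7 4)| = 14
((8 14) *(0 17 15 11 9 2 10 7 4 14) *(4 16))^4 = ((0 17 15 11 9 2 10 7 16 4 14 8))^4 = (0 9 16)(2 4 17)(7 8 11)(10 14 15)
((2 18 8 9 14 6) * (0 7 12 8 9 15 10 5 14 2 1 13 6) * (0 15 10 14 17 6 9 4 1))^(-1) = (0 6 17 5 10 8 12 7)(1 4 18 2 9 13)(14 15)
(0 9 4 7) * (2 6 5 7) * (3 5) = (0 9 4 2 6 3 5 7) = [9, 1, 6, 5, 2, 7, 3, 0, 8, 4]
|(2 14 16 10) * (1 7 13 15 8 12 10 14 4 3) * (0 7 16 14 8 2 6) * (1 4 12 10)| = 22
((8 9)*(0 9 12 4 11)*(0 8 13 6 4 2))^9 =(13)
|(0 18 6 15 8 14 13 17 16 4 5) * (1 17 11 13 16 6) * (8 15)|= |(0 18 1 17 6 8 14 16 4 5)(11 13)|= 10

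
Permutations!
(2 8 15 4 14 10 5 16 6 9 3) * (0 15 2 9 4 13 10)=(0 15 13 10 5 16 6 4 14)(2 8)(3 9)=[15, 1, 8, 9, 14, 16, 4, 7, 2, 3, 5, 11, 12, 10, 0, 13, 6]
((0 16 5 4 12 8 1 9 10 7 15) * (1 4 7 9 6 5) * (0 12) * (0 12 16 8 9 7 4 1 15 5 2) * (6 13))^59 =(0 2 6 13 1 8)(4 5 7 10 9 12)(15 16)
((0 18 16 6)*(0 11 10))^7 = (0 18 16 6 11 10)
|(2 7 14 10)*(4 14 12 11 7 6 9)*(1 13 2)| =|(1 13 2 6 9 4 14 10)(7 12 11)| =24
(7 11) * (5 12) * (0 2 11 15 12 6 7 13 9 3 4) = (0 2 11 13 9 3 4)(5 6 7 15 12) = [2, 1, 11, 4, 0, 6, 7, 15, 8, 3, 10, 13, 5, 9, 14, 12]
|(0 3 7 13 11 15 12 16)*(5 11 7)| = 14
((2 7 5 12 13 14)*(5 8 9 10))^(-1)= ((2 7 8 9 10 5 12 13 14))^(-1)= (2 14 13 12 5 10 9 8 7)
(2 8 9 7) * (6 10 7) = (2 8 9 6 10 7) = [0, 1, 8, 3, 4, 5, 10, 2, 9, 6, 7]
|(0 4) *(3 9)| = |(0 4)(3 9)| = 2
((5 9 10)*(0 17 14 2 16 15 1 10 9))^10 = ((0 17 14 2 16 15 1 10 5))^10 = (0 17 14 2 16 15 1 10 5)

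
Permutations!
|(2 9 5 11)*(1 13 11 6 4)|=|(1 13 11 2 9 5 6 4)|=8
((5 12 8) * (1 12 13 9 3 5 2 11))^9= ((1 12 8 2 11)(3 5 13 9))^9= (1 11 2 8 12)(3 5 13 9)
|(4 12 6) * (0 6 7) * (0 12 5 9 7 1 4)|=|(0 6)(1 4 5 9 7 12)|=6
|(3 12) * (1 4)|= 2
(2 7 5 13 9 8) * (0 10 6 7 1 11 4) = (0 10 6 7 5 13 9 8 2 1 11 4) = [10, 11, 1, 3, 0, 13, 7, 5, 2, 8, 6, 4, 12, 9]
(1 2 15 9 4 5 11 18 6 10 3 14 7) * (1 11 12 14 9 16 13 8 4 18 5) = (1 2 15 16 13 8 4)(3 9 18 6 10)(5 12 14 7 11) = [0, 2, 15, 9, 1, 12, 10, 11, 4, 18, 3, 5, 14, 8, 7, 16, 13, 17, 6]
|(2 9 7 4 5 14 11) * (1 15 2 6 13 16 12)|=|(1 15 2 9 7 4 5 14 11 6 13 16 12)|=13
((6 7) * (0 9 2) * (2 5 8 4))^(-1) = (0 2 4 8 5 9)(6 7)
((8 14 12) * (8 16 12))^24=(16)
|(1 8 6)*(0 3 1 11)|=|(0 3 1 8 6 11)|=6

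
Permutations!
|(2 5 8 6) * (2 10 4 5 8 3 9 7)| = 9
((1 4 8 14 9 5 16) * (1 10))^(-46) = ((1 4 8 14 9 5 16 10))^(-46) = (1 8 9 16)(4 14 5 10)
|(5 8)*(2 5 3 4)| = |(2 5 8 3 4)| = 5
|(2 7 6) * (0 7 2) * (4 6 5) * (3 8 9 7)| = 8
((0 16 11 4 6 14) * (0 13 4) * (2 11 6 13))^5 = ((0 16 6 14 2 11)(4 13))^5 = (0 11 2 14 6 16)(4 13)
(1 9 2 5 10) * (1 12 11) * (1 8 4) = [0, 9, 5, 3, 1, 10, 6, 7, 4, 2, 12, 8, 11] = (1 9 2 5 10 12 11 8 4)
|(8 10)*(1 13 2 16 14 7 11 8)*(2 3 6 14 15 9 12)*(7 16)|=14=|(1 13 3 6 14 16 15 9 12 2 7 11 8 10)|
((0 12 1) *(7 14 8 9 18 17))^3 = (7 9)(8 17)(14 18)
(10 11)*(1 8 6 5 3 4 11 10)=(1 8 6 5 3 4 11)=[0, 8, 2, 4, 11, 3, 5, 7, 6, 9, 10, 1]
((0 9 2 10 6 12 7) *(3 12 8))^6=(0 3 10)(2 7 8)(6 9 12)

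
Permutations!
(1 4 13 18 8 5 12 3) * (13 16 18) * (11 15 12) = (1 4 16 18 8 5 11 15 12 3) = [0, 4, 2, 1, 16, 11, 6, 7, 5, 9, 10, 15, 3, 13, 14, 12, 18, 17, 8]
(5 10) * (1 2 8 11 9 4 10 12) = (1 2 8 11 9 4 10 5 12) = [0, 2, 8, 3, 10, 12, 6, 7, 11, 4, 5, 9, 1]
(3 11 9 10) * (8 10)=(3 11 9 8 10)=[0, 1, 2, 11, 4, 5, 6, 7, 10, 8, 3, 9]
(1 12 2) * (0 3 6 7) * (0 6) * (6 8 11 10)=(0 3)(1 12 2)(6 7 8 11 10)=[3, 12, 1, 0, 4, 5, 7, 8, 11, 9, 6, 10, 2]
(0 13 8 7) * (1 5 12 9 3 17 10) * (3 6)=(0 13 8 7)(1 5 12 9 6 3 17 10)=[13, 5, 2, 17, 4, 12, 3, 0, 7, 6, 1, 11, 9, 8, 14, 15, 16, 10]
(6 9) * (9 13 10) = (6 13 10 9) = [0, 1, 2, 3, 4, 5, 13, 7, 8, 6, 9, 11, 12, 10]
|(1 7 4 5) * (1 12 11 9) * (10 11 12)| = |(12)(1 7 4 5 10 11 9)| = 7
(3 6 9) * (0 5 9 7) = [5, 1, 2, 6, 4, 9, 7, 0, 8, 3] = (0 5 9 3 6 7)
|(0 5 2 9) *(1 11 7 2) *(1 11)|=6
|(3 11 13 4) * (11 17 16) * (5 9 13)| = |(3 17 16 11 5 9 13 4)| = 8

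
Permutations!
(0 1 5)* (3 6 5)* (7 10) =(0 1 3 6 5)(7 10) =[1, 3, 2, 6, 4, 0, 5, 10, 8, 9, 7]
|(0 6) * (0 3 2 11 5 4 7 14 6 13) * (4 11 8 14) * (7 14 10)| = |(0 13)(2 8 10 7 4 14 6 3)(5 11)| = 8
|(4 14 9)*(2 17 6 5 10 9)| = 8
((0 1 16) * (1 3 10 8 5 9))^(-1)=(0 16 1 9 5 8 10 3)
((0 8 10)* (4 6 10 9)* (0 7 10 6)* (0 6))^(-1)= ((0 8 9 4 6)(7 10))^(-1)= (0 6 4 9 8)(7 10)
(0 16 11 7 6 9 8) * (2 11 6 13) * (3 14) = [16, 1, 11, 14, 4, 5, 9, 13, 0, 8, 10, 7, 12, 2, 3, 15, 6] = (0 16 6 9 8)(2 11 7 13)(3 14)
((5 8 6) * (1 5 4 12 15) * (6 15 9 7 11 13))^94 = (1 8)(4 7 6 9 13 12 11)(5 15) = ((1 5 8 15)(4 12 9 7 11 13 6))^94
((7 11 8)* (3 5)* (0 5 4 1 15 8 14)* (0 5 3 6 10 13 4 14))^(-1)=(0 11 7 8 15 1 4 13 10 6 5 14 3)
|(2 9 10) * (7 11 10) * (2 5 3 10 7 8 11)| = |(2 9 8 11 7)(3 10 5)| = 15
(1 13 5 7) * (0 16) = [16, 13, 2, 3, 4, 7, 6, 1, 8, 9, 10, 11, 12, 5, 14, 15, 0] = (0 16)(1 13 5 7)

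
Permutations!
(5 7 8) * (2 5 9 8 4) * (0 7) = (0 7 4 2 5)(8 9) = [7, 1, 5, 3, 2, 0, 6, 4, 9, 8]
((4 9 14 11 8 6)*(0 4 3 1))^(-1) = (0 1 3 6 8 11 14 9 4)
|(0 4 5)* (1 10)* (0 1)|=5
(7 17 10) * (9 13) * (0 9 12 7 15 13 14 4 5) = [9, 1, 2, 3, 5, 0, 6, 17, 8, 14, 15, 11, 7, 12, 4, 13, 16, 10] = (0 9 14 4 5)(7 17 10 15 13 12)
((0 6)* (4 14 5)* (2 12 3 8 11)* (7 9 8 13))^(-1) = (0 6)(2 11 8 9 7 13 3 12)(4 5 14)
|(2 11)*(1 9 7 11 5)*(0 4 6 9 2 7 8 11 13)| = |(0 4 6 9 8 11 7 13)(1 2 5)| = 24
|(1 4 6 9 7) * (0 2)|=|(0 2)(1 4 6 9 7)|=10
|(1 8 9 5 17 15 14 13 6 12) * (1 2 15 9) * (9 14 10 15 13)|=|(1 8)(2 13 6 12)(5 17 14 9)(10 15)|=4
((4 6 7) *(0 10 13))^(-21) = ((0 10 13)(4 6 7))^(-21) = (13)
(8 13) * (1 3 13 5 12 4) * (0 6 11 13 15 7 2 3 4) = (0 6 11 13 8 5 12)(1 4)(2 3 15 7) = [6, 4, 3, 15, 1, 12, 11, 2, 5, 9, 10, 13, 0, 8, 14, 7]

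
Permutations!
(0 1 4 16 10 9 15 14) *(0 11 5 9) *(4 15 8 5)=(0 1 15 14 11 4 16 10)(5 9 8)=[1, 15, 2, 3, 16, 9, 6, 7, 5, 8, 0, 4, 12, 13, 11, 14, 10]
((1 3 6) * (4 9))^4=(9)(1 3 6)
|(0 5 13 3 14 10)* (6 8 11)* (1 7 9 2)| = 12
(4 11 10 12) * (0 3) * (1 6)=(0 3)(1 6)(4 11 10 12)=[3, 6, 2, 0, 11, 5, 1, 7, 8, 9, 12, 10, 4]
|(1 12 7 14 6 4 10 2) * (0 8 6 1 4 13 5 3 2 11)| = 20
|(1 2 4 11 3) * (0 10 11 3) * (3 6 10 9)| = 9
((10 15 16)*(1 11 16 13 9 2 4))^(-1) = (1 4 2 9 13 15 10 16 11)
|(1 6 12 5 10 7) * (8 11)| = 6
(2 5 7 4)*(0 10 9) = [10, 1, 5, 3, 2, 7, 6, 4, 8, 0, 9] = (0 10 9)(2 5 7 4)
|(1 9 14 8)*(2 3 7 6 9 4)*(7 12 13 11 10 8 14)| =9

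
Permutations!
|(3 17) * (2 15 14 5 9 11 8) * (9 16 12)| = 18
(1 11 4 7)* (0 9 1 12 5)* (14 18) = (0 9 1 11 4 7 12 5)(14 18) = [9, 11, 2, 3, 7, 0, 6, 12, 8, 1, 10, 4, 5, 13, 18, 15, 16, 17, 14]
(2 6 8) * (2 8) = [0, 1, 6, 3, 4, 5, 2, 7, 8] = (8)(2 6)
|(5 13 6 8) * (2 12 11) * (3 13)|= |(2 12 11)(3 13 6 8 5)|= 15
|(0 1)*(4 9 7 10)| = 4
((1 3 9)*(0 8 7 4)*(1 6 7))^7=(0 4 7 6 9 3 1 8)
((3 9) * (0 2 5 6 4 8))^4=(9)(0 4 5)(2 8 6)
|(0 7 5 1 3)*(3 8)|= |(0 7 5 1 8 3)|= 6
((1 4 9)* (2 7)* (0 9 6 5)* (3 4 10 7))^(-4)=((0 9 1 10 7 2 3 4 6 5))^(-4)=(0 3 1 6 7)(2 9 4 10 5)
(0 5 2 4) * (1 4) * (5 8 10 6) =(0 8 10 6 5 2 1 4) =[8, 4, 1, 3, 0, 2, 5, 7, 10, 9, 6]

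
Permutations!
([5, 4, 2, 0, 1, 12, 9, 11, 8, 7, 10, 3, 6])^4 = [9, 1, 2, 6, 4, 7, 3, 5, 8, 0, 10, 12, 11]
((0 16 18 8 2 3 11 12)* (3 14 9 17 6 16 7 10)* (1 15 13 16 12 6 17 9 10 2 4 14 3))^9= ((0 7 2 3 11 6 12)(1 15 13 16 18 8 4 14 10))^9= (18)(0 2 11 12 7 3 6)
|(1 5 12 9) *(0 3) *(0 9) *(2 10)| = |(0 3 9 1 5 12)(2 10)| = 6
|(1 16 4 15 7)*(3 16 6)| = |(1 6 3 16 4 15 7)| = 7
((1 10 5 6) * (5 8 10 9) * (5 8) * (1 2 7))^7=(1 7 2 6 5 10 8 9)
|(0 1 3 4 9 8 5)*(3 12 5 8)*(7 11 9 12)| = 9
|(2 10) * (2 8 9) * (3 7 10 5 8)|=|(2 5 8 9)(3 7 10)|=12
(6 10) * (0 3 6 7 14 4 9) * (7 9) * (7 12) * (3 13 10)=(0 13 10 9)(3 6)(4 12 7 14)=[13, 1, 2, 6, 12, 5, 3, 14, 8, 0, 9, 11, 7, 10, 4]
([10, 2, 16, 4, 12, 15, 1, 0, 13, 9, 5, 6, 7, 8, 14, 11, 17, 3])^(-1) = [7, 6, 1, 17, 3, 10, 11, 12, 13, 9, 0, 15, 4, 8, 14, 5, 2, 16]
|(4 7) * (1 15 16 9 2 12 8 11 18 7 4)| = 10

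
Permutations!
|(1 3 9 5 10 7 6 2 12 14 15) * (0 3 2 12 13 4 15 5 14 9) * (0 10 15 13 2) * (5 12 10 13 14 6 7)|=|(0 3 13 4 14 12 9 6 10 5 15 1)|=12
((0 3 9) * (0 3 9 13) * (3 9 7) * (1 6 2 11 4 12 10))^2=((0 7 3 13)(1 6 2 11 4 12 10))^2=(0 3)(1 2 4 10 6 11 12)(7 13)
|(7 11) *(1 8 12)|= 6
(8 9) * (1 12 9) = (1 12 9 8) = [0, 12, 2, 3, 4, 5, 6, 7, 1, 8, 10, 11, 9]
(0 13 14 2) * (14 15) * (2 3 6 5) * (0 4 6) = (0 13 15 14 3)(2 4 6 5) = [13, 1, 4, 0, 6, 2, 5, 7, 8, 9, 10, 11, 12, 15, 3, 14]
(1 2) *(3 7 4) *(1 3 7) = [0, 2, 3, 1, 7, 5, 6, 4] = (1 2 3)(4 7)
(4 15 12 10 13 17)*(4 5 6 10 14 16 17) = (4 15 12 14 16 17 5 6 10 13) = [0, 1, 2, 3, 15, 6, 10, 7, 8, 9, 13, 11, 14, 4, 16, 12, 17, 5]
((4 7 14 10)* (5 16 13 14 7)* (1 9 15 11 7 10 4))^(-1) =(1 10 7 11 15 9)(4 14 13 16 5)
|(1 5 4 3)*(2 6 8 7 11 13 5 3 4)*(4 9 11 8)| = 14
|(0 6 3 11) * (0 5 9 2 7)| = |(0 6 3 11 5 9 2 7)| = 8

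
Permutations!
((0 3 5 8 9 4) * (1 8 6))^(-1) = (0 4 9 8 1 6 5 3)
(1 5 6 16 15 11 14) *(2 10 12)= (1 5 6 16 15 11 14)(2 10 12)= [0, 5, 10, 3, 4, 6, 16, 7, 8, 9, 12, 14, 2, 13, 1, 11, 15]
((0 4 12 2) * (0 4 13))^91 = (0 13)(2 4 12)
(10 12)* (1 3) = (1 3)(10 12) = [0, 3, 2, 1, 4, 5, 6, 7, 8, 9, 12, 11, 10]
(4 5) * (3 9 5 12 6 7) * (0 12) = (0 12 6 7 3 9 5 4) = [12, 1, 2, 9, 0, 4, 7, 3, 8, 5, 10, 11, 6]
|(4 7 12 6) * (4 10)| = 5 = |(4 7 12 6 10)|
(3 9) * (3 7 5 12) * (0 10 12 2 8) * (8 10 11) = [11, 1, 10, 9, 4, 2, 6, 5, 0, 7, 12, 8, 3] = (0 11 8)(2 10 12 3 9 7 5)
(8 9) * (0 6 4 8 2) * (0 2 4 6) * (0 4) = (0 4 8 9) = [4, 1, 2, 3, 8, 5, 6, 7, 9, 0]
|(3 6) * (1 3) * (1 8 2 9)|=6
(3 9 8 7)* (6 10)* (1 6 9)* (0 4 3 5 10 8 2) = (0 4 3 1 6 8 7 5 10 9 2) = [4, 6, 0, 1, 3, 10, 8, 5, 7, 2, 9]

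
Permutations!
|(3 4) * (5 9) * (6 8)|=2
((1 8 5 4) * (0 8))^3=((0 8 5 4 1))^3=(0 4 8 1 5)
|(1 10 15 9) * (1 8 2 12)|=7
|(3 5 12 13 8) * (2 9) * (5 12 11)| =4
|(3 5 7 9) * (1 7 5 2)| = 5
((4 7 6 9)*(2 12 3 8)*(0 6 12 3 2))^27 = (12)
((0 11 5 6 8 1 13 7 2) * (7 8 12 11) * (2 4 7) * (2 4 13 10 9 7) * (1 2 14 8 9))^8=(0 8 4 2 14)(7 9 13)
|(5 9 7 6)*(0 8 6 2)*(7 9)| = 6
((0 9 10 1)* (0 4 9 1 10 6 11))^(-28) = ((0 1 4 9 6 11))^(-28) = (0 4 6)(1 9 11)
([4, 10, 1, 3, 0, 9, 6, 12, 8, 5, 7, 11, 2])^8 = (1 12 10 2 7)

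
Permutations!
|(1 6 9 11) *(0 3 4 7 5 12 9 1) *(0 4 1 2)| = 30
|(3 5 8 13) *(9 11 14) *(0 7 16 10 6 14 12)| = 36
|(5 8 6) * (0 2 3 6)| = |(0 2 3 6 5 8)| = 6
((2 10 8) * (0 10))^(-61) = (0 2 8 10)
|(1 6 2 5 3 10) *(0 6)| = 7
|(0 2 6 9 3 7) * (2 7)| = 4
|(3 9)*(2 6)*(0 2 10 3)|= |(0 2 6 10 3 9)|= 6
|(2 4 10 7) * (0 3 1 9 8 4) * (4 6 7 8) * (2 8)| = |(0 3 1 9 4 10 2)(6 7 8)| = 21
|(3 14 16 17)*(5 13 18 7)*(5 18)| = 4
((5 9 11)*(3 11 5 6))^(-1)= (3 6 11)(5 9)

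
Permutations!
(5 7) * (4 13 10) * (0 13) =(0 13 10 4)(5 7) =[13, 1, 2, 3, 0, 7, 6, 5, 8, 9, 4, 11, 12, 10]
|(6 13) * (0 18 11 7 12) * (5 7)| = |(0 18 11 5 7 12)(6 13)| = 6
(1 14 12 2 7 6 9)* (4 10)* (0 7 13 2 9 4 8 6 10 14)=(0 7 10 8 6 4 14 12 9 1)(2 13)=[7, 0, 13, 3, 14, 5, 4, 10, 6, 1, 8, 11, 9, 2, 12]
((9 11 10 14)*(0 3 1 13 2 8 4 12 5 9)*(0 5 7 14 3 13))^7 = ((0 13 2 8 4 12 7 14 5 9 11 10 3 1))^7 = (0 14)(1 7)(2 9)(3 12)(4 10)(5 13)(8 11)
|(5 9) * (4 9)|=3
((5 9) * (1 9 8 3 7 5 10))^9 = (10)(3 7 5 8)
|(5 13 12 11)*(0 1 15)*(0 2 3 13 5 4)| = 9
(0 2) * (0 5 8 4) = (0 2 5 8 4) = [2, 1, 5, 3, 0, 8, 6, 7, 4]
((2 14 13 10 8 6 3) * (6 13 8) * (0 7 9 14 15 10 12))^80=(15)(0 14 12 9 13 7 8)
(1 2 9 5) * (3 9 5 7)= (1 2 5)(3 9 7)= [0, 2, 5, 9, 4, 1, 6, 3, 8, 7]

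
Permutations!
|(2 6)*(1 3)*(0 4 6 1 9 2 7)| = 4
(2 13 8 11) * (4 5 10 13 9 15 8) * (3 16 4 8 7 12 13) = (2 9 15 7 12 13 8 11)(3 16 4 5 10) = [0, 1, 9, 16, 5, 10, 6, 12, 11, 15, 3, 2, 13, 8, 14, 7, 4]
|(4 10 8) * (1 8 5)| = 5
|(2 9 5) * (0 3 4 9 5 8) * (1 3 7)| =|(0 7 1 3 4 9 8)(2 5)| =14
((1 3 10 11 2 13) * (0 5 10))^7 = ((0 5 10 11 2 13 1 3))^7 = (0 3 1 13 2 11 10 5)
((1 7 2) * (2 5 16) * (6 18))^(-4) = (18)(1 7 5 16 2) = ((1 7 5 16 2)(6 18))^(-4)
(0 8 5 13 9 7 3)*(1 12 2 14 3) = (0 8 5 13 9 7 1 12 2 14 3) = [8, 12, 14, 0, 4, 13, 6, 1, 5, 7, 10, 11, 2, 9, 3]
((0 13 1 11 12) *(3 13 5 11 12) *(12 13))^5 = (1 13)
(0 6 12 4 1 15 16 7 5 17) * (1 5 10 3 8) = (0 6 12 4 5 17)(1 15 16 7 10 3 8) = [6, 15, 2, 8, 5, 17, 12, 10, 1, 9, 3, 11, 4, 13, 14, 16, 7, 0]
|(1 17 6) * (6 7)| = |(1 17 7 6)| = 4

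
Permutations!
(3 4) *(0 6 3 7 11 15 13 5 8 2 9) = (0 6 3 4 7 11 15 13 5 8 2 9) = [6, 1, 9, 4, 7, 8, 3, 11, 2, 0, 10, 15, 12, 5, 14, 13]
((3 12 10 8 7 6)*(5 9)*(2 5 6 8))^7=(12)(7 8)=((2 5 9 6 3 12 10)(7 8))^7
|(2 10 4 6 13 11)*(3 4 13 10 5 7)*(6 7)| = |(2 5 6 10 13 11)(3 4 7)| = 6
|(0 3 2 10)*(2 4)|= |(0 3 4 2 10)|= 5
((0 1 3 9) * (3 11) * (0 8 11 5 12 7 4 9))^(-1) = ((0 1 5 12 7 4 9 8 11 3))^(-1) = (0 3 11 8 9 4 7 12 5 1)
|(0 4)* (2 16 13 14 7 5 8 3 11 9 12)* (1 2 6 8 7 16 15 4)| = 30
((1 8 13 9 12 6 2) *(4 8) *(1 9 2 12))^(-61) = (1 9 2 13 8 4)(6 12)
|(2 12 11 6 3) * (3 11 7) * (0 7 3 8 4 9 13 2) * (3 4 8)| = |(0 7 3)(2 12 4 9 13)(6 11)| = 30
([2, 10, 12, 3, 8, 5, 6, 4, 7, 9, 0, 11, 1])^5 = (12)(4 7 8)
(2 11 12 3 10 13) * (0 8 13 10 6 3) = (0 8 13 2 11 12)(3 6) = [8, 1, 11, 6, 4, 5, 3, 7, 13, 9, 10, 12, 0, 2]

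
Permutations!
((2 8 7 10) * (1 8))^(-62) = ((1 8 7 10 2))^(-62) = (1 10 8 2 7)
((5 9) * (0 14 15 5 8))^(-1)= ((0 14 15 5 9 8))^(-1)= (0 8 9 5 15 14)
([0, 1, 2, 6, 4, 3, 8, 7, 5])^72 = [0, 1, 2, 3, 4, 5, 6, 7, 8]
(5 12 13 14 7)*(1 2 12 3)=(1 2 12 13 14 7 5 3)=[0, 2, 12, 1, 4, 3, 6, 5, 8, 9, 10, 11, 13, 14, 7]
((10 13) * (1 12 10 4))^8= (1 13 12 4 10)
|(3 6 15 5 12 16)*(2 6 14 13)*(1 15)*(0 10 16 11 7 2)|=|(0 10 16 3 14 13)(1 15 5 12 11 7 2 6)|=24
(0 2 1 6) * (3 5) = (0 2 1 6)(3 5) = [2, 6, 1, 5, 4, 3, 0]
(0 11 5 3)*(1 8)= (0 11 5 3)(1 8)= [11, 8, 2, 0, 4, 3, 6, 7, 1, 9, 10, 5]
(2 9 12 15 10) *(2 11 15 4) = (2 9 12 4)(10 11 15) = [0, 1, 9, 3, 2, 5, 6, 7, 8, 12, 11, 15, 4, 13, 14, 10]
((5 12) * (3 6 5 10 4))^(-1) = (3 4 10 12 5 6)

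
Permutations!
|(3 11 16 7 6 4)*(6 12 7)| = 10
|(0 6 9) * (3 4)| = |(0 6 9)(3 4)| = 6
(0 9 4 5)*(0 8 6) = [9, 1, 2, 3, 5, 8, 0, 7, 6, 4] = (0 9 4 5 8 6)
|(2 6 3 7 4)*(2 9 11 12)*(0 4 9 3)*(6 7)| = |(0 4 3 6)(2 7 9 11 12)| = 20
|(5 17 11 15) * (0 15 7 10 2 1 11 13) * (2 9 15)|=11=|(0 2 1 11 7 10 9 15 5 17 13)|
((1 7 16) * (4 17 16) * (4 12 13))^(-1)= (1 16 17 4 13 12 7)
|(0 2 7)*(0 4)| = 4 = |(0 2 7 4)|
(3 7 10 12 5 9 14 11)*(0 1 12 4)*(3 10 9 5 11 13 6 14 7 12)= (0 1 3 12 11 10 4)(6 14 13)(7 9)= [1, 3, 2, 12, 0, 5, 14, 9, 8, 7, 4, 10, 11, 6, 13]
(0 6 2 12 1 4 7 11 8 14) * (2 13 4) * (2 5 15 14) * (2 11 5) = (0 6 13 4 7 5 15 14)(1 2 12)(8 11) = [6, 2, 12, 3, 7, 15, 13, 5, 11, 9, 10, 8, 1, 4, 0, 14]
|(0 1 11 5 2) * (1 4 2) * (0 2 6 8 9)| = |(0 4 6 8 9)(1 11 5)| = 15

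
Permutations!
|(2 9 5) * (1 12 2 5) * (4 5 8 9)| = 7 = |(1 12 2 4 5 8 9)|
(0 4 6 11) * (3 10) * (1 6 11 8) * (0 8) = (0 4 11 8 1 6)(3 10) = [4, 6, 2, 10, 11, 5, 0, 7, 1, 9, 3, 8]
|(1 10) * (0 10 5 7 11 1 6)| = 12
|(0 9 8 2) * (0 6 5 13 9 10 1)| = 6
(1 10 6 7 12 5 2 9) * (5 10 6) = (1 6 7 12 10 5 2 9) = [0, 6, 9, 3, 4, 2, 7, 12, 8, 1, 5, 11, 10]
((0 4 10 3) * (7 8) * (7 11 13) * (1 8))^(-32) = (1 13 8 7 11)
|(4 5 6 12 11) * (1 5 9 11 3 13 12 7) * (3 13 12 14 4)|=|(1 5 6 7)(3 12 13 14 4 9 11)|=28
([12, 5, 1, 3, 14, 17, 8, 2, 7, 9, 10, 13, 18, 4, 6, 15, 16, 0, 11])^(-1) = [17, 2, 7, 3, 13, 1, 14, 8, 6, 9, 10, 18, 0, 11, 4, 15, 16, 5, 12]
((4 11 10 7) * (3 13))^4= (13)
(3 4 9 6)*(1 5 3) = (1 5 3 4 9 6) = [0, 5, 2, 4, 9, 3, 1, 7, 8, 6]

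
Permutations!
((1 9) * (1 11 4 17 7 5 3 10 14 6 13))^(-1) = (1 13 6 14 10 3 5 7 17 4 11 9)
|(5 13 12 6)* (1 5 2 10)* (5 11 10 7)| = 6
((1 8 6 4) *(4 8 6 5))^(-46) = (1 4 5 8 6)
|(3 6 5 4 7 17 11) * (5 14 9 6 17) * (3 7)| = |(3 17 11 7 5 4)(6 14 9)| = 6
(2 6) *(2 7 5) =[0, 1, 6, 3, 4, 2, 7, 5] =(2 6 7 5)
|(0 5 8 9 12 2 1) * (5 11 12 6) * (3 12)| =12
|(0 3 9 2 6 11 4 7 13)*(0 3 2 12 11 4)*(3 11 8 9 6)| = 24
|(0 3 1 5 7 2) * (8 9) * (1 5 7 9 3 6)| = 20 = |(0 6 1 7 2)(3 5 9 8)|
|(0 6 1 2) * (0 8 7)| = |(0 6 1 2 8 7)| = 6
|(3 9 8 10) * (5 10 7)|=6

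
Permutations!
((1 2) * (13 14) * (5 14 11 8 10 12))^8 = ((1 2)(5 14 13 11 8 10 12))^8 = (5 14 13 11 8 10 12)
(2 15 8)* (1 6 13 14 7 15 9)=(1 6 13 14 7 15 8 2 9)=[0, 6, 9, 3, 4, 5, 13, 15, 2, 1, 10, 11, 12, 14, 7, 8]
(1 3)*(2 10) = [0, 3, 10, 1, 4, 5, 6, 7, 8, 9, 2] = (1 3)(2 10)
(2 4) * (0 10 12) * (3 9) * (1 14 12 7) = (0 10 7 1 14 12)(2 4)(3 9) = [10, 14, 4, 9, 2, 5, 6, 1, 8, 3, 7, 11, 0, 13, 12]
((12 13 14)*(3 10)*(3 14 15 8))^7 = (15)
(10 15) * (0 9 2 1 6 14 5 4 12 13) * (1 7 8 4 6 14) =(0 9 2 7 8 4 12 13)(1 14 5 6)(10 15) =[9, 14, 7, 3, 12, 6, 1, 8, 4, 2, 15, 11, 13, 0, 5, 10]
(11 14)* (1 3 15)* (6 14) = (1 3 15)(6 14 11) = [0, 3, 2, 15, 4, 5, 14, 7, 8, 9, 10, 6, 12, 13, 11, 1]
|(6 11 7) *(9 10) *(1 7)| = 4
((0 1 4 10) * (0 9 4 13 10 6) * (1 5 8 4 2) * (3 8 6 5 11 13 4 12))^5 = ((0 11 13 10 9 2 1 4 5 6)(3 8 12))^5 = (0 2)(1 11)(3 12 8)(4 13)(5 10)(6 9)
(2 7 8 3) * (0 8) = [8, 1, 7, 2, 4, 5, 6, 0, 3] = (0 8 3 2 7)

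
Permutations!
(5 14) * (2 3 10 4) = [0, 1, 3, 10, 2, 14, 6, 7, 8, 9, 4, 11, 12, 13, 5] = (2 3 10 4)(5 14)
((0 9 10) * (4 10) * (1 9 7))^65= ((0 7 1 9 4 10))^65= (0 10 4 9 1 7)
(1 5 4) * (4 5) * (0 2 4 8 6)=(0 2 4 1 8 6)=[2, 8, 4, 3, 1, 5, 0, 7, 6]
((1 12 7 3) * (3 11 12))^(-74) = ((1 3)(7 11 12))^(-74) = (7 11 12)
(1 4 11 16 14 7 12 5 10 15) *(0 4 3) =(0 4 11 16 14 7 12 5 10 15 1 3) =[4, 3, 2, 0, 11, 10, 6, 12, 8, 9, 15, 16, 5, 13, 7, 1, 14]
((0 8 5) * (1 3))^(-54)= (8)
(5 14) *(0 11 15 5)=[11, 1, 2, 3, 4, 14, 6, 7, 8, 9, 10, 15, 12, 13, 0, 5]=(0 11 15 5 14)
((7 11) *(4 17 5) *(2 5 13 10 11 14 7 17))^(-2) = ((2 5 4)(7 14)(10 11 17 13))^(-2) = (2 5 4)(10 17)(11 13)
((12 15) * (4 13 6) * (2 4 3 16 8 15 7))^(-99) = (2 4 13 6 3 16 8 15 12 7)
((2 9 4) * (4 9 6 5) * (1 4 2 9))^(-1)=(1 9 4)(2 5 6)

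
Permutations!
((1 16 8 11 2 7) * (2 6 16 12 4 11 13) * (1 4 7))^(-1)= (1 2 13 8 16 6 11 4 7 12)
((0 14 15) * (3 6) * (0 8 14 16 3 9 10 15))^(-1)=(0 14 8 15 10 9 6 3 16)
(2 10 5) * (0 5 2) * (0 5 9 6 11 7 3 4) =[9, 1, 10, 4, 0, 5, 11, 3, 8, 6, 2, 7] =(0 9 6 11 7 3 4)(2 10)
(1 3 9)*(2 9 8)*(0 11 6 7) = (0 11 6 7)(1 3 8 2 9) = [11, 3, 9, 8, 4, 5, 7, 0, 2, 1, 10, 6]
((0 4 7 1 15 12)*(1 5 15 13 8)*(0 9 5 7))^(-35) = ((0 4)(1 13 8)(5 15 12 9))^(-35) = (0 4)(1 13 8)(5 15 12 9)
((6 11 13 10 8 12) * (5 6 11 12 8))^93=(5 11)(6 13)(10 12)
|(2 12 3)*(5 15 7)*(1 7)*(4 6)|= |(1 7 5 15)(2 12 3)(4 6)|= 12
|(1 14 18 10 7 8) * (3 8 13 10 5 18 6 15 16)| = 42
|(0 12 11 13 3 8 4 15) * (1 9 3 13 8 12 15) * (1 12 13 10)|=|(0 15)(1 9 3 13 10)(4 12 11 8)|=20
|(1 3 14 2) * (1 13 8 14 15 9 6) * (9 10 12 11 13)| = |(1 3 15 10 12 11 13 8 14 2 9 6)| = 12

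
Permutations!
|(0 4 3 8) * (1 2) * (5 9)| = |(0 4 3 8)(1 2)(5 9)| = 4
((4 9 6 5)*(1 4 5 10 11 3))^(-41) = (1 4 9 6 10 11 3)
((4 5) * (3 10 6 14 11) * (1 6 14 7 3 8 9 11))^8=(1 7 10)(3 14 6)(8 11 9)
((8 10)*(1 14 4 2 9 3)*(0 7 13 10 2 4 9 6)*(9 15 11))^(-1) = ((0 7 13 10 8 2 6)(1 14 15 11 9 3))^(-1) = (0 6 2 8 10 13 7)(1 3 9 11 15 14)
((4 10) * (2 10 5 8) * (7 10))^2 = ((2 7 10 4 5 8))^2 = (2 10 5)(4 8 7)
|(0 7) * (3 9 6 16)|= |(0 7)(3 9 6 16)|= 4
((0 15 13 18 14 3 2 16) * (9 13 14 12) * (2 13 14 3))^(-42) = (0 2 9 18 3)(12 13 15 16 14)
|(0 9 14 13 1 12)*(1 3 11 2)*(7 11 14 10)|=|(0 9 10 7 11 2 1 12)(3 14 13)|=24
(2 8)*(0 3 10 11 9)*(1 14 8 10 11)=(0 3 11 9)(1 14 8 2 10)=[3, 14, 10, 11, 4, 5, 6, 7, 2, 0, 1, 9, 12, 13, 8]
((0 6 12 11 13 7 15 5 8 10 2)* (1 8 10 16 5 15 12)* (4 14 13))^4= ((0 6 1 8 16 5 10 2)(4 14 13 7 12 11))^4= (0 16)(1 10)(2 8)(4 12 13)(5 6)(7 14 11)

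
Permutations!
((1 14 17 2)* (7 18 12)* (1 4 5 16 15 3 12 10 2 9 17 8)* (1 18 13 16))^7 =(1 5 4 2 10 18 8 14)(3 12 7 13 16 15)(9 17)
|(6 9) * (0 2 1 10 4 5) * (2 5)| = 4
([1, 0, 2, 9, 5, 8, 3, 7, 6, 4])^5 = [1, 0, 2, 6, 9, 4, 8, 7, 5, 3]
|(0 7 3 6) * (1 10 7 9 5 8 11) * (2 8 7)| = 30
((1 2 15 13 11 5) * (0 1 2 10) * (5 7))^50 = (0 10 1)(2 13 7)(5 15 11)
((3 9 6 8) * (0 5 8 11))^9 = (0 8 9 11 5 3 6)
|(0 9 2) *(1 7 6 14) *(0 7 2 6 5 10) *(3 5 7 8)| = 10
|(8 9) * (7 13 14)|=|(7 13 14)(8 9)|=6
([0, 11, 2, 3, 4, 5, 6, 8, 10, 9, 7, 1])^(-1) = [0, 11, 2, 3, 4, 5, 6, 10, 7, 9, 8, 1]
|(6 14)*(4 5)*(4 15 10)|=|(4 5 15 10)(6 14)|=4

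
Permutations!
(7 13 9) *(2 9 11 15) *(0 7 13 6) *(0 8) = (0 7 6 8)(2 9 13 11 15) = [7, 1, 9, 3, 4, 5, 8, 6, 0, 13, 10, 15, 12, 11, 14, 2]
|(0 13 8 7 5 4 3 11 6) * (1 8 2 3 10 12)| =42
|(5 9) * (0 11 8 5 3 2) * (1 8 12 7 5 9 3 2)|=10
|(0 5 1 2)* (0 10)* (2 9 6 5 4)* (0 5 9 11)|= |(0 4 2 10 5 1 11)(6 9)|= 14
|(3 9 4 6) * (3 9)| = 3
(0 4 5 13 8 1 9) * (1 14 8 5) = (0 4 1 9)(5 13)(8 14) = [4, 9, 2, 3, 1, 13, 6, 7, 14, 0, 10, 11, 12, 5, 8]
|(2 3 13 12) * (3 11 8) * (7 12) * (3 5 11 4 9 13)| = 6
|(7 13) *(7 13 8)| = |(13)(7 8)| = 2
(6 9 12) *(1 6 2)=[0, 6, 1, 3, 4, 5, 9, 7, 8, 12, 10, 11, 2]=(1 6 9 12 2)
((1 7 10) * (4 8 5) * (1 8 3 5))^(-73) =(1 8 10 7)(3 4 5)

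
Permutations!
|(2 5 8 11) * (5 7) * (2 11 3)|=5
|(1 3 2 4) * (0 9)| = |(0 9)(1 3 2 4)| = 4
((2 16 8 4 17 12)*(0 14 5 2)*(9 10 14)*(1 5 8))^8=((0 9 10 14 8 4 17 12)(1 5 2 16))^8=(17)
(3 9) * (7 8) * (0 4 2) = (0 4 2)(3 9)(7 8) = [4, 1, 0, 9, 2, 5, 6, 8, 7, 3]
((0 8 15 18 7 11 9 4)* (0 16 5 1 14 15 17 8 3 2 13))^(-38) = (0 2)(1 15 7 9 16)(3 13)(4 5 14 18 11)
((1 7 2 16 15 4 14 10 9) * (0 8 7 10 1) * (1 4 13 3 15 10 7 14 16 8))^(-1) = ((0 1 7 2 8 14 4 16 10 9)(3 15 13))^(-1) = (0 9 10 16 4 14 8 2 7 1)(3 13 15)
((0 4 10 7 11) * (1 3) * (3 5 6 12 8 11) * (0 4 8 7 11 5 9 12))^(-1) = ((0 8 5 6)(1 9 12 7 3)(4 10 11))^(-1) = (0 6 5 8)(1 3 7 12 9)(4 11 10)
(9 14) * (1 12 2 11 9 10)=(1 12 2 11 9 14 10)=[0, 12, 11, 3, 4, 5, 6, 7, 8, 14, 1, 9, 2, 13, 10]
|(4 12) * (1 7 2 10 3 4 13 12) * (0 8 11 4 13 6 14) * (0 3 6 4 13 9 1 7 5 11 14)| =|(0 8 14 3 9 1 5 11 13 12 4 7 2 10 6)| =15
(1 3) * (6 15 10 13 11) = (1 3)(6 15 10 13 11) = [0, 3, 2, 1, 4, 5, 15, 7, 8, 9, 13, 6, 12, 11, 14, 10]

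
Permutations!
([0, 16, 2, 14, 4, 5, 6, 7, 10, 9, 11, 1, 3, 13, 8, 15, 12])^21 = (1 8 12 11 14 16 10 3)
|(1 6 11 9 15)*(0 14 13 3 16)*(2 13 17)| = |(0 14 17 2 13 3 16)(1 6 11 9 15)| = 35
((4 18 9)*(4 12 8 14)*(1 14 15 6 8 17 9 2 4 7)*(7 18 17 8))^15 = (1 2 9 15)(4 12 6 14)(7 18 17 8)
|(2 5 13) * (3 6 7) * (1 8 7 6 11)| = |(1 8 7 3 11)(2 5 13)| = 15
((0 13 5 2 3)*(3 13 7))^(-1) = (0 3 7)(2 5 13)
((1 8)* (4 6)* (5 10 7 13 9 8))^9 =(1 10 13 8 5 7 9)(4 6)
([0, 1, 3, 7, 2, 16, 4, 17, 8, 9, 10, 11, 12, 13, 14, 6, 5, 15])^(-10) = [0, 1, 15, 6, 17, 5, 7, 4, 8, 9, 10, 11, 12, 13, 14, 3, 16, 2]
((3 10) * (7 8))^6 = ((3 10)(7 8))^6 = (10)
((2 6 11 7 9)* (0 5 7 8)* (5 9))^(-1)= (0 8 11 6 2 9)(5 7)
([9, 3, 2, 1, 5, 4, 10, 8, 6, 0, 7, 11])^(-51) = (11)(0 9)(1 3)(4 5)(6 10 7 8)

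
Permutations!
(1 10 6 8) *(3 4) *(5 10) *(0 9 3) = [9, 5, 2, 4, 0, 10, 8, 7, 1, 3, 6] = (0 9 3 4)(1 5 10 6 8)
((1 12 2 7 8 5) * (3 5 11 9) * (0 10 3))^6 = (0 2 10 7 3 8 5 11 1 9 12)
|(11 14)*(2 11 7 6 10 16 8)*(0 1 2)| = |(0 1 2 11 14 7 6 10 16 8)| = 10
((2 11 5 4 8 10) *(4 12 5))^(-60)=(12)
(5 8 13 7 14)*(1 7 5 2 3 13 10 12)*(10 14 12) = (1 7 12)(2 3 13 5 8 14) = [0, 7, 3, 13, 4, 8, 6, 12, 14, 9, 10, 11, 1, 5, 2]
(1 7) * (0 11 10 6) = (0 11 10 6)(1 7) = [11, 7, 2, 3, 4, 5, 0, 1, 8, 9, 6, 10]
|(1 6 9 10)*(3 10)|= 5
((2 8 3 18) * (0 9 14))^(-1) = (0 14 9)(2 18 3 8)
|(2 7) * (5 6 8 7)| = |(2 5 6 8 7)| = 5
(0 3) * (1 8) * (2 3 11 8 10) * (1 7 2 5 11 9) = (0 9 1 10 5 11 8 7 2 3) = [9, 10, 3, 0, 4, 11, 6, 2, 7, 1, 5, 8]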